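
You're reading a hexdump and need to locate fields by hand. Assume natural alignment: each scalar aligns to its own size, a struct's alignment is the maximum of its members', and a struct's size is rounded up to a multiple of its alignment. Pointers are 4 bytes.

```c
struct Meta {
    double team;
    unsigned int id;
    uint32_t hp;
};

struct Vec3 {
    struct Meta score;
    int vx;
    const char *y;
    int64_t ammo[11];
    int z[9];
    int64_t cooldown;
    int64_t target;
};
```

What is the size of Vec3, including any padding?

Meta: @0: team [8B, align 8] → 8; @8: id [4B, align 4] → 12; @12: hp [4B, align 4] → 16; size 16, align 8
@0: score [16B, align 8] → 16
@16: vx [4B, align 4] → 20
@20: y [4B, align 4] → 24
@24: ammo [88B, align 8] → 112
@112: z [36B, align 4] → 148
+4 pad (align 8)
@152: cooldown [8B, align 8] → 160
@160: target [8B, align 8] → 168
size 168, align 8

168 bytes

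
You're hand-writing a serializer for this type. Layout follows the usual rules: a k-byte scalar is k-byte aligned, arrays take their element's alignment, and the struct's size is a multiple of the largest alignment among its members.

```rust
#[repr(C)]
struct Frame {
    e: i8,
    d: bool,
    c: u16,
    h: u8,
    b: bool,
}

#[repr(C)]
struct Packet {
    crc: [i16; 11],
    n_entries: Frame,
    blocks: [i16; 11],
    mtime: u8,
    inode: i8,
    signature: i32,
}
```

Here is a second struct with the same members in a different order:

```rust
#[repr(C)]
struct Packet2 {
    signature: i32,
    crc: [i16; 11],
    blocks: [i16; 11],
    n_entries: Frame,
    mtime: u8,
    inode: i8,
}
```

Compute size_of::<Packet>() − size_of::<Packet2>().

0

Frame: 0..1  e  (1B, 1-aligned); 1..2  d  (1B, 1-aligned); 2..4  c  (2B, 2-aligned); 4..5  h  (1B, 1-aligned); 5..6  b  (1B, 1-aligned); sizeof = 6, alignof = 2
0..22  crc  (22B, 2-aligned)
22..28  n_entries  (6B, 2-aligned)
28..50  blocks  (22B, 2-aligned)
50..51  mtime  (1B, 1-aligned)
51..52  inode  (1B, 1-aligned)
52..56  signature  (4B, 4-aligned)
sizeof = 56, alignof = 4
— Packet2 —
0..4  signature  (4B, 4-aligned)
4..26  crc  (22B, 2-aligned)
26..48  blocks  (22B, 2-aligned)
48..54  n_entries  (6B, 2-aligned)
54..55  mtime  (1B, 1-aligned)
55..56  inode  (1B, 1-aligned)
sizeof = 56, alignof = 4
56 − 56 = 0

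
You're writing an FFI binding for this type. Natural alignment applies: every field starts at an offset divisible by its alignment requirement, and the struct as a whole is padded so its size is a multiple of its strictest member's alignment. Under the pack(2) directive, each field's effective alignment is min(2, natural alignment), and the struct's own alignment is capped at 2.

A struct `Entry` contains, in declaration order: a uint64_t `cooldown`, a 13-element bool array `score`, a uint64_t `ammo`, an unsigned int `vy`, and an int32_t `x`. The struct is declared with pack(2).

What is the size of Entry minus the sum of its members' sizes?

cooldown at 0 (size 8, align 2) → ends 8
score at 8 (size 13, align 1) → ends 21
pad 1 to align 2 for ammo
ammo at 22 (size 8, align 2) → ends 30
vy at 30 (size 4, align 2) → ends 34
x at 34 (size 4, align 2) → ends 38
total 38 bytes, alignment 2
data bytes 37, size 38 → padding 1

1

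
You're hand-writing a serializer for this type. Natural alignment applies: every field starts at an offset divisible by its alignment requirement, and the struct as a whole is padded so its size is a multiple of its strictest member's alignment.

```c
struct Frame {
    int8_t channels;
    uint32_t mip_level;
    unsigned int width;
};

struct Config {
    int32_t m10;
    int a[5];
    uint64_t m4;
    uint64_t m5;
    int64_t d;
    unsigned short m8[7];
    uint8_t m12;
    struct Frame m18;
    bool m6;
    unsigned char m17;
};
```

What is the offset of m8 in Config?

Frame: channels at 0 (size 1, align 1) → ends 1; pad 3 to align 4 for mip_level; mip_level at 4 (size 4, align 4) → ends 8; width at 8 (size 4, align 4) → ends 12; total 12 bytes, alignment 4
m10 at 0 (size 4, align 4) → ends 4
a at 4 (size 20, align 4) → ends 24
m4 at 24 (size 8, align 8) → ends 32
m5 at 32 (size 8, align 8) → ends 40
d at 40 (size 8, align 8) → ends 48
m8 at 48 (size 14, align 2) → ends 62

48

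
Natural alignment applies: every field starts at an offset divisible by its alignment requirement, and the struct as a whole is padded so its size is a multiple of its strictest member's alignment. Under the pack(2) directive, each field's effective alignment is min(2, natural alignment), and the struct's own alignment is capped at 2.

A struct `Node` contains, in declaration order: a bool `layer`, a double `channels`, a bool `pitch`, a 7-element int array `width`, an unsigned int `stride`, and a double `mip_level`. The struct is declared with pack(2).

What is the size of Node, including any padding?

0..1  layer  (1B, 1-aligned)
1..2  -- padding (1B)
2..10  channels  (8B, 2-aligned)
10..11  pitch  (1B, 1-aligned)
11..12  -- padding (1B)
12..40  width  (28B, 2-aligned)
40..44  stride  (4B, 2-aligned)
44..52  mip_level  (8B, 2-aligned)
sizeof = 52, alignof = 2

52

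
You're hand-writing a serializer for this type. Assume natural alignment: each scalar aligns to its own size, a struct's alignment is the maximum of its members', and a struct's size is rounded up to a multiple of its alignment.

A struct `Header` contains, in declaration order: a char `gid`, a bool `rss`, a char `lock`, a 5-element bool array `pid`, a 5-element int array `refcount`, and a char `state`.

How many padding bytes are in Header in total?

3

0..1  gid  (1B, 1-aligned)
1..2  rss  (1B, 1-aligned)
2..3  lock  (1B, 1-aligned)
3..8  pid  (5B, 1-aligned)
8..28  refcount  (20B, 4-aligned)
28..29  state  (1B, 1-aligned)
29..32  -- tail padding (3B)
sizeof = 32, alignof = 4
data bytes 29, size 32 → padding 3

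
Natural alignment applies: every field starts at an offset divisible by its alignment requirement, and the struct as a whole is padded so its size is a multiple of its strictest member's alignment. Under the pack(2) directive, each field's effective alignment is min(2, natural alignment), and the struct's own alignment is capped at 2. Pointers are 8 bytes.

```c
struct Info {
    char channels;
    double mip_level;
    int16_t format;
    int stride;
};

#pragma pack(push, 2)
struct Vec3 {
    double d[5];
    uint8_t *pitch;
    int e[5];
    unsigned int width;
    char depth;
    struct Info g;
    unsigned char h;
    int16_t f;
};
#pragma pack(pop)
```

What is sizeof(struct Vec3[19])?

Info: @0: channels [1B, align 1] → 1; +7 pad (align 8); @8: mip_level [8B, align 8] → 16; @16: format [2B, align 2] → 18; +2 pad (align 4); @20: stride [4B, align 4] → 24; size 24, align 8
@0: d [40B, align 2] → 40
@40: pitch [8B, align 2] → 48
@48: e [20B, align 2] → 68
@68: width [4B, align 2] → 72
@72: depth [1B, align 1] → 73
+1 pad (align 2)
@74: g [24B, align 2] → 98
@98: h [1B, align 1] → 99
+1 pad (align 2)
@100: f [2B, align 2] → 102
size 102, align 2
array of 19: 19 × 102 = 1938

1938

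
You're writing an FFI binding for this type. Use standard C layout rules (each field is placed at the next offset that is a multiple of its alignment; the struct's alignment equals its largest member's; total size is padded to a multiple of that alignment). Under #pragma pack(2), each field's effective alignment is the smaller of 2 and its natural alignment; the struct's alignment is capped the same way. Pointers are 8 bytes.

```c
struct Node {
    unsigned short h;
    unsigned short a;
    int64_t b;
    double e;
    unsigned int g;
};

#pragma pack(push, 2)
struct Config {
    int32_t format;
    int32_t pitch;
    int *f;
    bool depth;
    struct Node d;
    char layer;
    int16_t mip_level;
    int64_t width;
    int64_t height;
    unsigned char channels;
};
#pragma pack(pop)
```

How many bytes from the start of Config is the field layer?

50

Node: @0: h [2B, align 2] → 2; @2: a [2B, align 2] → 4; +4 pad (align 8); @8: b [8B, align 8] → 16; @16: e [8B, align 8] → 24; @24: g [4B, align 4] → 28; +4 tail pad (align 8); size 32, align 8
@0: format [4B, align 2] → 4
@4: pitch [4B, align 2] → 8
@8: f [8B, align 2] → 16
@16: depth [1B, align 1] → 17
+1 pad (align 2)
@18: d [32B, align 2] → 50
@50: layer [1B, align 1] → 51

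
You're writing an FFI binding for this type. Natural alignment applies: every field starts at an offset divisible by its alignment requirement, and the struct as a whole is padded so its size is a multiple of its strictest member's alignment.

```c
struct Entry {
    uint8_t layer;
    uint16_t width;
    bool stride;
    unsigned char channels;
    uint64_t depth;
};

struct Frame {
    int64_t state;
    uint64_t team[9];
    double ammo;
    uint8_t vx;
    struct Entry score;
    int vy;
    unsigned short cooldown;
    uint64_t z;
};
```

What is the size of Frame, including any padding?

128

Entry: 0..1  layer  (1B, 1-aligned); 1..2  -- padding (1B); 2..4  width  (2B, 2-aligned); 4..5  stride  (1B, 1-aligned); 5..6  channels  (1B, 1-aligned); 6..8  -- padding (2B); 8..16  depth  (8B, 8-aligned); sizeof = 16, alignof = 8
0..8  state  (8B, 8-aligned)
8..80  team  (72B, 8-aligned)
80..88  ammo  (8B, 8-aligned)
88..89  vx  (1B, 1-aligned)
89..96  -- padding (7B)
96..112  score  (16B, 8-aligned)
112..116  vy  (4B, 4-aligned)
116..118  cooldown  (2B, 2-aligned)
118..120  -- padding (2B)
120..128  z  (8B, 8-aligned)
sizeof = 128, alignof = 8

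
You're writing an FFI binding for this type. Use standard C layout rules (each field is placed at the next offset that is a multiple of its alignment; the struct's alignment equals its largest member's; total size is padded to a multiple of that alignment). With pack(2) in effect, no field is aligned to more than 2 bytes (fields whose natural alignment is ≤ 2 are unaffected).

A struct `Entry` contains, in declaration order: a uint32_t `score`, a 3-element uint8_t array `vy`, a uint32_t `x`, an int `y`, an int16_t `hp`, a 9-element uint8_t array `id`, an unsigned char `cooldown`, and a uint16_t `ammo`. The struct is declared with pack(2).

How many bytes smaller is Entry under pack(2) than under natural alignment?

natural layout:
  @0: score [4B, align 4] → 4
  @4: vy [3B, align 1] → 7
  +1 pad (align 4)
  @8: x [4B, align 4] → 12
  @12: y [4B, align 4] → 16
  @16: hp [2B, align 2] → 18
  @18: id [9B, align 1] → 27
  @27: cooldown [1B, align 1] → 28
  @28: ammo [2B, align 2] → 30
  +2 tail pad (align 4)
  size 32, align 4
packed(2) layout:
  @0: score [4B, align 2] → 4
  @4: vy [3B, align 1] → 7
  +1 pad (align 2)
  @8: x [4B, align 2] → 12
  @12: y [4B, align 2] → 16
  @16: hp [2B, align 2] → 18
  @18: id [9B, align 1] → 27
  @27: cooldown [1B, align 1] → 28
  @28: ammo [2B, align 2] → 30
  size 30, align 2
32 − 30 = 2

2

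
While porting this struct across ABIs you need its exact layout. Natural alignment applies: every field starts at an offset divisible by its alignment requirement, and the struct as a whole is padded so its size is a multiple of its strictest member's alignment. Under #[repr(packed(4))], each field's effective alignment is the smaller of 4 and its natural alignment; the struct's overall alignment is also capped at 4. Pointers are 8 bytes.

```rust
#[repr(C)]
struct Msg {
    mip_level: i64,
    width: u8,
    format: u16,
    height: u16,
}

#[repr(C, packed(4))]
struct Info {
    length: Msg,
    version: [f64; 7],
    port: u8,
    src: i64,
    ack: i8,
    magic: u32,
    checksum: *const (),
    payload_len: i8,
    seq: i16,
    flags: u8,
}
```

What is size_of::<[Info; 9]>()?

972

Msg: 0..8  mip_level  (8B, 8-aligned); 8..9  width  (1B, 1-aligned); 9..10  -- padding (1B); 10..12  format  (2B, 2-aligned); 12..14  height  (2B, 2-aligned); 14..16  -- tail padding (2B); sizeof = 16, alignof = 8
0..16  length  (16B, 4-aligned)
16..72  version  (56B, 4-aligned)
72..73  port  (1B, 1-aligned)
73..76  -- padding (3B)
76..84  src  (8B, 4-aligned)
84..85  ack  (1B, 1-aligned)
85..88  -- padding (3B)
88..92  magic  (4B, 4-aligned)
92..100  checksum  (8B, 4-aligned)
100..101  payload_len  (1B, 1-aligned)
101..102  -- padding (1B)
102..104  seq  (2B, 2-aligned)
104..105  flags  (1B, 1-aligned)
105..108  -- tail padding (3B)
sizeof = 108, alignof = 4
array of 9: 9 × 108 = 972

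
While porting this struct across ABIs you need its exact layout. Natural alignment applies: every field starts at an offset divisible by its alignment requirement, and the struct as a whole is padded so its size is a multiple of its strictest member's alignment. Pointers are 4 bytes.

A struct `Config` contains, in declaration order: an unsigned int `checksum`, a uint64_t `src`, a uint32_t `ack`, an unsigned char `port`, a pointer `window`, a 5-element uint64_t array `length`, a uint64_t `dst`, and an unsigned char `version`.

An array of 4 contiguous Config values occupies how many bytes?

@0: checksum [4B, align 4] → 4
+4 pad (align 8)
@8: src [8B, align 8] → 16
@16: ack [4B, align 4] → 20
@20: port [1B, align 1] → 21
+3 pad (align 4)
@24: window [4B, align 4] → 28
+4 pad (align 8)
@32: length [40B, align 8] → 72
@72: dst [8B, align 8] → 80
@80: version [1B, align 1] → 81
+7 tail pad (align 8)
size 88, align 8
array of 4: 4 × 88 = 352

352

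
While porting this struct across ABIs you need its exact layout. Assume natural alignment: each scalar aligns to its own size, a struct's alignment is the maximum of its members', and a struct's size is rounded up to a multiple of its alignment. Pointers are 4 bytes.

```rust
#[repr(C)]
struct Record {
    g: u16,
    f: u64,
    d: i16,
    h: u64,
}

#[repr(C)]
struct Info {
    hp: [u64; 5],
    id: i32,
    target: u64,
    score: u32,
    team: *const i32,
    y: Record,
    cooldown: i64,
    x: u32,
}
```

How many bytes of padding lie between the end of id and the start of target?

4

Record: g at 0 (size 2, align 2) → ends 2; pad 6 to align 8 for f; f at 8 (size 8, align 8) → ends 16; d at 16 (size 2, align 2) → ends 18; pad 6 to align 8 for h; h at 24 (size 8, align 8) → ends 32; total 32 bytes, alignment 8
hp at 0 (size 40, align 8) → ends 40
id at 40 (size 4, align 4) → ends 44
pad 4 to align 8 for target
target at 48 (size 8, align 8) → ends 56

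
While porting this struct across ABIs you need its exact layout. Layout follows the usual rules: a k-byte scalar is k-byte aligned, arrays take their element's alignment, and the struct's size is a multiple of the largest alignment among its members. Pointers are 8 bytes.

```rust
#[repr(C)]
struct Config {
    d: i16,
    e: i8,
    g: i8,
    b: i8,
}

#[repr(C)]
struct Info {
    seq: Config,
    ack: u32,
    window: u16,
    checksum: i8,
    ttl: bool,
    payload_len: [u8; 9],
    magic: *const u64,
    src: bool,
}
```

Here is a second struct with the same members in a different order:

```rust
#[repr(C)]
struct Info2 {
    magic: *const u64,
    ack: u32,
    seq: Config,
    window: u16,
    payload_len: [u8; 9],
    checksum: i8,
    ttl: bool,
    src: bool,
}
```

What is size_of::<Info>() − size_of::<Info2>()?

Config: @0: d [2B, align 2] → 2; @2: e [1B, align 1] → 3; @3: g [1B, align 1] → 4; @4: b [1B, align 1] → 5; +1 tail pad (align 2); size 6, align 2
@0: seq [6B, align 2] → 6
+2 pad (align 4)
@8: ack [4B, align 4] → 12
@12: window [2B, align 2] → 14
@14: checksum [1B, align 1] → 15
@15: ttl [1B, align 1] → 16
@16: payload_len [9B, align 1] → 25
+7 pad (align 8)
@32: magic [8B, align 8] → 40
@40: src [1B, align 1] → 41
+7 tail pad (align 8)
size 48, align 8
— Info2 —
@0: magic [8B, align 8] → 8
@8: ack [4B, align 4] → 12
@12: seq [6B, align 2] → 18
@18: window [2B, align 2] → 20
@20: payload_len [9B, align 1] → 29
@29: checksum [1B, align 1] → 30
@30: ttl [1B, align 1] → 31
@31: src [1B, align 1] → 32
size 32, align 8
48 − 32 = 16

16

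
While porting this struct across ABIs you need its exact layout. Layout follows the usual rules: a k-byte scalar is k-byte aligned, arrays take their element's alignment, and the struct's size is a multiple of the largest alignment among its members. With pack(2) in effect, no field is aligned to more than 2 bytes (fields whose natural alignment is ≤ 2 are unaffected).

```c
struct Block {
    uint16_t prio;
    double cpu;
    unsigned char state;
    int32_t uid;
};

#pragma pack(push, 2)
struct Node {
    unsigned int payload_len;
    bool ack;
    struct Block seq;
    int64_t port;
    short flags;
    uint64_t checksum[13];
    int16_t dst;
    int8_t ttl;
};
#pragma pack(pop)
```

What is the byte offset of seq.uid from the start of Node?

26

Block: @0: prio [2B, align 2] → 2; +6 pad (align 8); @8: cpu [8B, align 8] → 16; @16: state [1B, align 1] → 17; +3 pad (align 4); @20: uid [4B, align 4] → 24; size 24, align 8
@0: payload_len [4B, align 2] → 4
@4: ack [1B, align 1] → 5
+1 pad (align 2)
@6: seq [24B, align 2] → 30
within Block: uid at 20
6 + 20 = 26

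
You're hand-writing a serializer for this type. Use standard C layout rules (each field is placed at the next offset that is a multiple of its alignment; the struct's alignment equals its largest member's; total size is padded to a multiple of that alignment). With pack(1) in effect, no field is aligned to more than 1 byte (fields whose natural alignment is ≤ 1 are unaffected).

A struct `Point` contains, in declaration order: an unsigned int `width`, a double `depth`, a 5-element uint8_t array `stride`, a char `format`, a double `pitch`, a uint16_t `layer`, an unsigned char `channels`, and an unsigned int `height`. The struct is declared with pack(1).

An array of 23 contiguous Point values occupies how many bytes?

759

width at 0 (size 4, align 1) → ends 4
depth at 4 (size 8, align 1) → ends 12
stride at 12 (size 5, align 1) → ends 17
format at 17 (size 1, align 1) → ends 18
pitch at 18 (size 8, align 1) → ends 26
layer at 26 (size 2, align 1) → ends 28
channels at 28 (size 1, align 1) → ends 29
height at 29 (size 4, align 1) → ends 33
total 33 bytes, alignment 1
array of 23: 23 × 33 = 759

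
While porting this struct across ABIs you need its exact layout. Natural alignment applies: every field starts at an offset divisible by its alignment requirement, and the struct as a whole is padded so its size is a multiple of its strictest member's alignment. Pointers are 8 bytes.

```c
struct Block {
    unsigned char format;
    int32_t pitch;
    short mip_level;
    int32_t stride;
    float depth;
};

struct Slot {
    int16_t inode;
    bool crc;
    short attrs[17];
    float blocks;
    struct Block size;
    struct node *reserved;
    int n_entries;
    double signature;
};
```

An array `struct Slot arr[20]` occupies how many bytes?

Block: 0..1  format  (1B, 1-aligned); 1..4  -- padding (3B); 4..8  pitch  (4B, 4-aligned); 8..10  mip_level  (2B, 2-aligned); 10..12  -- padding (2B); 12..16  stride  (4B, 4-aligned); 16..20  depth  (4B, 4-aligned); sizeof = 20, alignof = 4
0..2  inode  (2B, 2-aligned)
2..3  crc  (1B, 1-aligned)
3..4  -- padding (1B)
4..38  attrs  (34B, 2-aligned)
38..40  -- padding (2B)
40..44  blocks  (4B, 4-aligned)
44..64  size  (20B, 4-aligned)
64..72  reserved  (8B, 8-aligned)
72..76  n_entries  (4B, 4-aligned)
76..80  -- padding (4B)
80..88  signature  (8B, 8-aligned)
sizeof = 88, alignof = 8
array of 20: 20 × 88 = 1760

1760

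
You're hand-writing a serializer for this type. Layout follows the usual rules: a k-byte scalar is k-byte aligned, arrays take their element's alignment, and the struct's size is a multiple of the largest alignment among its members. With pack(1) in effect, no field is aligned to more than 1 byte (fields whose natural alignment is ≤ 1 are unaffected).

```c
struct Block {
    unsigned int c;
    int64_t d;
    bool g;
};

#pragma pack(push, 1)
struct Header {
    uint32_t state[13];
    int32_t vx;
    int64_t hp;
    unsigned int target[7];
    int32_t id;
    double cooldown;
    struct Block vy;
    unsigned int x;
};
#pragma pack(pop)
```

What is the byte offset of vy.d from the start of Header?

Block: c at 0 (size 4, align 4) → ends 4; pad 4 to align 8 for d; d at 8 (size 8, align 8) → ends 16; g at 16 (size 1, align 1) → ends 17; tail pad 7 to reach multiple of 8; total 24 bytes, alignment 8
state at 0 (size 52, align 1) → ends 52
vx at 52 (size 4, align 1) → ends 56
hp at 56 (size 8, align 1) → ends 64
target at 64 (size 28, align 1) → ends 92
id at 92 (size 4, align 1) → ends 96
cooldown at 96 (size 8, align 1) → ends 104
vy at 104 (size 24, align 1) → ends 128
within Block: d at 8
104 + 8 = 112

112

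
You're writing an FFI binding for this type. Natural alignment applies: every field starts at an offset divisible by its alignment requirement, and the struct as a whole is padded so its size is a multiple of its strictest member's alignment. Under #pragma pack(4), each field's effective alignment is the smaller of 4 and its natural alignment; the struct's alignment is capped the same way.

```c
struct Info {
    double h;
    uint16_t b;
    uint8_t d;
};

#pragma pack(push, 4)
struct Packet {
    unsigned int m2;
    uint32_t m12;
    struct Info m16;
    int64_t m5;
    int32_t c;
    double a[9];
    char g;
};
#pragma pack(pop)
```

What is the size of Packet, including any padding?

Info: @0: h [8B, align 8] → 8; @8: b [2B, align 2] → 10; @10: d [1B, align 1] → 11; +5 tail pad (align 8); size 16, align 8
@0: m2 [4B, align 4] → 4
@4: m12 [4B, align 4] → 8
@8: m16 [16B, align 4] → 24
@24: m5 [8B, align 4] → 32
@32: c [4B, align 4] → 36
@36: a [72B, align 4] → 108
@108: g [1B, align 1] → 109
+3 tail pad (align 4)
size 112, align 4

112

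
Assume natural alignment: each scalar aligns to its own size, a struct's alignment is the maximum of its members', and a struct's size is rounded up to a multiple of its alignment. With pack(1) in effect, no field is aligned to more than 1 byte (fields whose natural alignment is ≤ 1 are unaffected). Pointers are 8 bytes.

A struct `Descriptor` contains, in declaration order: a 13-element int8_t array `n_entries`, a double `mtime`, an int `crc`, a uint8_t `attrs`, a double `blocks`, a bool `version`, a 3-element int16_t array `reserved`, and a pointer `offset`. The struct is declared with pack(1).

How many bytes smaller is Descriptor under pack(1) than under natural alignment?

natural layout:
  n_entries at 0 (size 13, align 1) → ends 13
  pad 3 to align 8 for mtime
  mtime at 16 (size 8, align 8) → ends 24
  crc at 24 (size 4, align 4) → ends 28
  attrs at 28 (size 1, align 1) → ends 29
  pad 3 to align 8 for blocks
  blocks at 32 (size 8, align 8) → ends 40
  version at 40 (size 1, align 1) → ends 41
  pad 1 to align 2 for reserved
  reserved at 42 (size 6, align 2) → ends 48
  offset at 48 (size 8, align 8) → ends 56
  total 56 bytes, alignment 8
packed(1) layout:
  n_entries at 0 (size 13, align 1) → ends 13
  mtime at 13 (size 8, align 1) → ends 21
  crc at 21 (size 4, align 1) → ends 25
  attrs at 25 (size 1, align 1) → ends 26
  blocks at 26 (size 8, align 1) → ends 34
  version at 34 (size 1, align 1) → ends 35
  reserved at 35 (size 6, align 1) → ends 41
  offset at 41 (size 8, align 1) → ends 49
  total 49 bytes, alignment 1
56 − 49 = 7

7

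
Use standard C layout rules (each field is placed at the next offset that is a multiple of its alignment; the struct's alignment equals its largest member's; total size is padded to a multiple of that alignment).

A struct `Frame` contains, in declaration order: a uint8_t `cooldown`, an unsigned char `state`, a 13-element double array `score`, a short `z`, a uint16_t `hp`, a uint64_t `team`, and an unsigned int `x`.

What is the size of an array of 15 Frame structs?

0..1  cooldown  (1B, 1-aligned)
1..2  state  (1B, 1-aligned)
2..8  -- padding (6B)
8..112  score  (104B, 8-aligned)
112..114  z  (2B, 2-aligned)
114..116  hp  (2B, 2-aligned)
116..120  -- padding (4B)
120..128  team  (8B, 8-aligned)
128..132  x  (4B, 4-aligned)
132..136  -- tail padding (4B)
sizeof = 136, alignof = 8
array of 15: 15 × 136 = 2040

2040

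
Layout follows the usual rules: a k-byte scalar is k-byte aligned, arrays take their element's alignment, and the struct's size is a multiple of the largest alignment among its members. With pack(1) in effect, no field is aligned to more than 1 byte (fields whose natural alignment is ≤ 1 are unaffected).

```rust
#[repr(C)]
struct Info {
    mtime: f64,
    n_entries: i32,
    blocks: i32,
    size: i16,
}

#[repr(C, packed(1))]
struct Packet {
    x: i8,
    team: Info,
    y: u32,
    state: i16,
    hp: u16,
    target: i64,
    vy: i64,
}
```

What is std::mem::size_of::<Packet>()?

49

Info: 0..8  mtime  (8B, 8-aligned); 8..12  n_entries  (4B, 4-aligned); 12..16  blocks  (4B, 4-aligned); 16..18  size  (2B, 2-aligned); 18..24  -- tail padding (6B); sizeof = 24, alignof = 8
0..1  x  (1B, 1-aligned)
1..25  team  (24B, 1-aligned)
25..29  y  (4B, 1-aligned)
29..31  state  (2B, 1-aligned)
31..33  hp  (2B, 1-aligned)
33..41  target  (8B, 1-aligned)
41..49  vy  (8B, 1-aligned)
sizeof = 49, alignof = 1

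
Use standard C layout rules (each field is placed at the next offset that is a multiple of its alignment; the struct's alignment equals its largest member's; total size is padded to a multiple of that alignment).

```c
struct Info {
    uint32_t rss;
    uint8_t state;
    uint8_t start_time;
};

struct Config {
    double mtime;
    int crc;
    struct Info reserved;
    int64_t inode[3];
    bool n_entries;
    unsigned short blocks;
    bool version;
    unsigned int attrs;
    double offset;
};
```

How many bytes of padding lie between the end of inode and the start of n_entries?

Info: @0: rss [4B, align 4] → 4; @4: state [1B, align 1] → 5; @5: start_time [1B, align 1] → 6; +2 tail pad (align 4); size 8, align 4
@0: mtime [8B, align 8] → 8
@8: crc [4B, align 4] → 12
@12: reserved [8B, align 4] → 20
+4 pad (align 8)
@24: inode [24B, align 8] → 48
@48: n_entries [1B, align 1] → 49

0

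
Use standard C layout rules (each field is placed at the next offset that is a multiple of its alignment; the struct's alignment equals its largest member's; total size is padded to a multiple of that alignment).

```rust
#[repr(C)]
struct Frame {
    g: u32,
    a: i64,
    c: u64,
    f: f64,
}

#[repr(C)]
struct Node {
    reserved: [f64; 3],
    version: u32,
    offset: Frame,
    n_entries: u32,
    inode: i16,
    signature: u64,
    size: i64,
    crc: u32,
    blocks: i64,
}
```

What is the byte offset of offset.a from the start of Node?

Frame: g at 0 (size 4, align 4) → ends 4; pad 4 to align 8 for a; a at 8 (size 8, align 8) → ends 16; c at 16 (size 8, align 8) → ends 24; f at 24 (size 8, align 8) → ends 32; total 32 bytes, alignment 8
reserved at 0 (size 24, align 8) → ends 24
version at 24 (size 4, align 4) → ends 28
pad 4 to align 8 for offset
offset at 32 (size 32, align 8) → ends 64
within Frame: a at 8
32 + 8 = 40

40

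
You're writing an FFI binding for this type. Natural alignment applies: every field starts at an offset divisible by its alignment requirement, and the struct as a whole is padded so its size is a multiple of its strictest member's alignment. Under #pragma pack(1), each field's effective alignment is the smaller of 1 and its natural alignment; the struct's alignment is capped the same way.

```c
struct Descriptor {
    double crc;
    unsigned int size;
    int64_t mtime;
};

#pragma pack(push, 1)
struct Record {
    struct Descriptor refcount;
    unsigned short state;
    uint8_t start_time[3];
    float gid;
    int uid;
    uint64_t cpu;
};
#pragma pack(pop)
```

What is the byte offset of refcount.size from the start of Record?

8

Descriptor: crc at 0 (size 8, align 8) → ends 8; size at 8 (size 4, align 4) → ends 12; pad 4 to align 8 for mtime; mtime at 16 (size 8, align 8) → ends 24; total 24 bytes, alignment 8
refcount at 0 (size 24, align 1) → ends 24
within Descriptor: size at 8
0 + 8 = 8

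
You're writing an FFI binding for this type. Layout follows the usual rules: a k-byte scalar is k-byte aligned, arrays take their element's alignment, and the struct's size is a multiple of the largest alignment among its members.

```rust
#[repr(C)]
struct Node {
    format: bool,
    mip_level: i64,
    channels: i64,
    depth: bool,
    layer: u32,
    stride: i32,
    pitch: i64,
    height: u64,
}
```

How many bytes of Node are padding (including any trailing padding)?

14

0..1  format  (1B, 1-aligned)
1..8  -- padding (7B)
8..16  mip_level  (8B, 8-aligned)
16..24  channels  (8B, 8-aligned)
24..25  depth  (1B, 1-aligned)
25..28  -- padding (3B)
28..32  layer  (4B, 4-aligned)
32..36  stride  (4B, 4-aligned)
36..40  -- padding (4B)
40..48  pitch  (8B, 8-aligned)
48..56  height  (8B, 8-aligned)
sizeof = 56, alignof = 8
data bytes 42, size 56 → padding 14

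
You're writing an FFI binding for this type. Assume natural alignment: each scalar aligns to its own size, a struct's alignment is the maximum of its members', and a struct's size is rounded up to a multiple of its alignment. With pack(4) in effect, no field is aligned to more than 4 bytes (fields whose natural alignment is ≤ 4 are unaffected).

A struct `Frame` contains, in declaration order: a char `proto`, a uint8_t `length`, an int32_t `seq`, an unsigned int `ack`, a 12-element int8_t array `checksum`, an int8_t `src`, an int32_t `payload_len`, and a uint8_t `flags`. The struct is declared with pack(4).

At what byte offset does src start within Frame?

24

proto at 0 (size 1, align 1) → ends 1
length at 1 (size 1, align 1) → ends 2
pad 2 to align 4 for seq
seq at 4 (size 4, align 4) → ends 8
ack at 8 (size 4, align 4) → ends 12
checksum at 12 (size 12, align 1) → ends 24
src at 24 (size 1, align 1) → ends 25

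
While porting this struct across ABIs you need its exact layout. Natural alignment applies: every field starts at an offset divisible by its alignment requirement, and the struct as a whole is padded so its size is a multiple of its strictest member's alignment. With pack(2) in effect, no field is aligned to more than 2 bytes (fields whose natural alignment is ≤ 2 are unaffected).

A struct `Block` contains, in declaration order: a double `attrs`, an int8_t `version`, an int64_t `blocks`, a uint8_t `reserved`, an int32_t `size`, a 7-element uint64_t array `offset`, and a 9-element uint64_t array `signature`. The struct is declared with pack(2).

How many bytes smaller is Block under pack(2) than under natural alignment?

natural layout:
  @0: attrs [8B, align 8] → 8
  @8: version [1B, align 1] → 9
  +7 pad (align 8)
  @16: blocks [8B, align 8] → 24
  @24: reserved [1B, align 1] → 25
  +3 pad (align 4)
  @28: size [4B, align 4] → 32
  @32: offset [56B, align 8] → 88
  @88: signature [72B, align 8] → 160
  size 160, align 8
packed(2) layout:
  @0: attrs [8B, align 2] → 8
  @8: version [1B, align 1] → 9
  +1 pad (align 2)
  @10: blocks [8B, align 2] → 18
  @18: reserved [1B, align 1] → 19
  +1 pad (align 2)
  @20: size [4B, align 2] → 24
  @24: offset [56B, align 2] → 80
  @80: signature [72B, align 2] → 152
  size 152, align 2
160 − 152 = 8

8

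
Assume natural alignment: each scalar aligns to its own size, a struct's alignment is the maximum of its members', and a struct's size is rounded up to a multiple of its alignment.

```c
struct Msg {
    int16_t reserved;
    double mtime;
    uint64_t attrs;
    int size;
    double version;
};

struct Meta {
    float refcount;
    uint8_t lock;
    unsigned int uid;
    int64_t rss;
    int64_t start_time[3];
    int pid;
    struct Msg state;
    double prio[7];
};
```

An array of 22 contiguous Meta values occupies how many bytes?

Msg: reserved at 0 (size 2, align 2) → ends 2; pad 6 to align 8 for mtime; mtime at 8 (size 8, align 8) → ends 16; attrs at 16 (size 8, align 8) → ends 24; size at 24 (size 4, align 4) → ends 28; pad 4 to align 8 for version; version at 32 (size 8, align 8) → ends 40; total 40 bytes, alignment 8
refcount at 0 (size 4, align 4) → ends 4
lock at 4 (size 1, align 1) → ends 5
pad 3 to align 4 for uid
uid at 8 (size 4, align 4) → ends 12
pad 4 to align 8 for rss
rss at 16 (size 8, align 8) → ends 24
start_time at 24 (size 24, align 8) → ends 48
pid at 48 (size 4, align 4) → ends 52
pad 4 to align 8 for state
state at 56 (size 40, align 8) → ends 96
prio at 96 (size 56, align 8) → ends 152
total 152 bytes, alignment 8
array of 22: 22 × 152 = 3344

3344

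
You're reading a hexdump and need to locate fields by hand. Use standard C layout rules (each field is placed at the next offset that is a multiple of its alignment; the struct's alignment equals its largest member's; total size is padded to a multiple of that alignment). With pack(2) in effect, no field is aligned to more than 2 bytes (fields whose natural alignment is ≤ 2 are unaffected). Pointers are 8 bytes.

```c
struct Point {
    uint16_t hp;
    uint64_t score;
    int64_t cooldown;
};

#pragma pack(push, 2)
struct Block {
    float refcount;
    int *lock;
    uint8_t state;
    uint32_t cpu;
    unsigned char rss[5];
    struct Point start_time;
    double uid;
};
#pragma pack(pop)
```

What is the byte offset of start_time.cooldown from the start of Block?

Point: @0: hp [2B, align 2] → 2; +6 pad (align 8); @8: score [8B, align 8] → 16; @16: cooldown [8B, align 8] → 24; size 24, align 8
@0: refcount [4B, align 2] → 4
@4: lock [8B, align 2] → 12
@12: state [1B, align 1] → 13
+1 pad (align 2)
@14: cpu [4B, align 2] → 18
@18: rss [5B, align 1] → 23
+1 pad (align 2)
@24: start_time [24B, align 2] → 48
within Point: cooldown at 16
24 + 16 = 40

40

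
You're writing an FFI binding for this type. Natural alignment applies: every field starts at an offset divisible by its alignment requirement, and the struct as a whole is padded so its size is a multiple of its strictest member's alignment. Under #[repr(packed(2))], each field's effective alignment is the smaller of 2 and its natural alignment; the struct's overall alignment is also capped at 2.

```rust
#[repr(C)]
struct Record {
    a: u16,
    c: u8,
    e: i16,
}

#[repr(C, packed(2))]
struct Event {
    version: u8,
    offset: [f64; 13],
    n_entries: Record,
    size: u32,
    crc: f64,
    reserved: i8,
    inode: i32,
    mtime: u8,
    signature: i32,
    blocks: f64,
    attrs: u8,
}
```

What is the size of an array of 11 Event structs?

Record: @0: a [2B, align 2] → 2; @2: c [1B, align 1] → 3; +1 pad (align 2); @4: e [2B, align 2] → 6; size 6, align 2
@0: version [1B, align 1] → 1
+1 pad (align 2)
@2: offset [104B, align 2] → 106
@106: n_entries [6B, align 2] → 112
@112: size [4B, align 2] → 116
@116: crc [8B, align 2] → 124
@124: reserved [1B, align 1] → 125
+1 pad (align 2)
@126: inode [4B, align 2] → 130
@130: mtime [1B, align 1] → 131
+1 pad (align 2)
@132: signature [4B, align 2] → 136
@136: blocks [8B, align 2] → 144
@144: attrs [1B, align 1] → 145
+1 tail pad (align 2)
size 146, align 2
array of 11: 11 × 146 = 1606

1606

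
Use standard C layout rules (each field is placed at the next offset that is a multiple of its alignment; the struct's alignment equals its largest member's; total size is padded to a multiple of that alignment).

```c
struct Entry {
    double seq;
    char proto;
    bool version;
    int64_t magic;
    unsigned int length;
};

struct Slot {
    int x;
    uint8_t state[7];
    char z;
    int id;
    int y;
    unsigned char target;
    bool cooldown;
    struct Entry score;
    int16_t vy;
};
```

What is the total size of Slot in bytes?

64 bytes

Entry: @0: seq [8B, align 8] → 8; @8: proto [1B, align 1] → 9; @9: version [1B, align 1] → 10; +6 pad (align 8); @16: magic [8B, align 8] → 24; @24: length [4B, align 4] → 28; +4 tail pad (align 8); size 32, align 8
@0: x [4B, align 4] → 4
@4: state [7B, align 1] → 11
@11: z [1B, align 1] → 12
@12: id [4B, align 4] → 16
@16: y [4B, align 4] → 20
@20: target [1B, align 1] → 21
@21: cooldown [1B, align 1] → 22
+2 pad (align 8)
@24: score [32B, align 8] → 56
@56: vy [2B, align 2] → 58
+6 tail pad (align 8)
size 64, align 8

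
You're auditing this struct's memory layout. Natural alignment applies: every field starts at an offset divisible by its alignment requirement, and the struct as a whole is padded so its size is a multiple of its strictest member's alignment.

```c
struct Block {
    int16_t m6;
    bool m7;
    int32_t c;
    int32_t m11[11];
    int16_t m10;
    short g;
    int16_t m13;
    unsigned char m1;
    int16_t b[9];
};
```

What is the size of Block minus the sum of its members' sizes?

4

m6 at 0 (size 2, align 2) → ends 2
m7 at 2 (size 1, align 1) → ends 3
pad 1 to align 4 for c
c at 4 (size 4, align 4) → ends 8
m11 at 8 (size 44, align 4) → ends 52
m10 at 52 (size 2, align 2) → ends 54
g at 54 (size 2, align 2) → ends 56
m13 at 56 (size 2, align 2) → ends 58
m1 at 58 (size 1, align 1) → ends 59
pad 1 to align 2 for b
b at 60 (size 18, align 2) → ends 78
tail pad 2 to reach multiple of 4
total 80 bytes, alignment 4
data bytes 76, size 80 → padding 4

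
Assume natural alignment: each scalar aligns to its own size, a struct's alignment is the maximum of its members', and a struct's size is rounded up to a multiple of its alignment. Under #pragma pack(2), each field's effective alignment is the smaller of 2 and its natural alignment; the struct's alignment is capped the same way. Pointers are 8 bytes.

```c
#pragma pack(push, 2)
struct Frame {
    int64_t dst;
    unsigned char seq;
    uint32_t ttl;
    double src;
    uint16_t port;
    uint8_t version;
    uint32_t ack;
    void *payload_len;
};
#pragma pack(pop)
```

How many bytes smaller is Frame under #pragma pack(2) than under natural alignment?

2

natural layout:
  0..8  dst  (8B, 8-aligned)
  8..9  seq  (1B, 1-aligned)
  9..12  -- padding (3B)
  12..16  ttl  (4B, 4-aligned)
  16..24  src  (8B, 8-aligned)
  24..26  port  (2B, 2-aligned)
  26..27  version  (1B, 1-aligned)
  27..28  -- padding (1B)
  28..32  ack  (4B, 4-aligned)
  32..40  payload_len  (8B, 8-aligned)
  sizeof = 40, alignof = 8
packed(2) layout:
  0..8  dst  (8B, 2-aligned)
  8..9  seq  (1B, 1-aligned)
  9..10  -- padding (1B)
  10..14  ttl  (4B, 2-aligned)
  14..22  src  (8B, 2-aligned)
  22..24  port  (2B, 2-aligned)
  24..25  version  (1B, 1-aligned)
  25..26  -- padding (1B)
  26..30  ack  (4B, 2-aligned)
  30..38  payload_len  (8B, 2-aligned)
  sizeof = 38, alignof = 2
40 − 38 = 2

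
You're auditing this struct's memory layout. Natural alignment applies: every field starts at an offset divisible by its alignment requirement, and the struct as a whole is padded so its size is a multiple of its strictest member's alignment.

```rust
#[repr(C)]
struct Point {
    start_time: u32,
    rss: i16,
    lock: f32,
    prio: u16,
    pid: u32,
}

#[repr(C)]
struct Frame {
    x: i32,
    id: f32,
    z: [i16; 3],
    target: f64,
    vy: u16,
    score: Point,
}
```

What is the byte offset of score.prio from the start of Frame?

40

Point: @0: start_time [4B, align 4] → 4; @4: rss [2B, align 2] → 6; +2 pad (align 4); @8: lock [4B, align 4] → 12; @12: prio [2B, align 2] → 14; +2 pad (align 4); @16: pid [4B, align 4] → 20; size 20, align 4
@0: x [4B, align 4] → 4
@4: id [4B, align 4] → 8
@8: z [6B, align 2] → 14
+2 pad (align 8)
@16: target [8B, align 8] → 24
@24: vy [2B, align 2] → 26
+2 pad (align 4)
@28: score [20B, align 4] → 48
within Point: prio at 12
28 + 12 = 40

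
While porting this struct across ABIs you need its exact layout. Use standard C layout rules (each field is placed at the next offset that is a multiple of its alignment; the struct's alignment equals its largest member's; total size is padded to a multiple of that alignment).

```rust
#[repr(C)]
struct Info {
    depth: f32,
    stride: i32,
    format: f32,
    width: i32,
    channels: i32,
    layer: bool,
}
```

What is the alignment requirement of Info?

4

member alignments: depth=4, stride=4, format=4, width=4, channels=4, layer=1
max = 4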